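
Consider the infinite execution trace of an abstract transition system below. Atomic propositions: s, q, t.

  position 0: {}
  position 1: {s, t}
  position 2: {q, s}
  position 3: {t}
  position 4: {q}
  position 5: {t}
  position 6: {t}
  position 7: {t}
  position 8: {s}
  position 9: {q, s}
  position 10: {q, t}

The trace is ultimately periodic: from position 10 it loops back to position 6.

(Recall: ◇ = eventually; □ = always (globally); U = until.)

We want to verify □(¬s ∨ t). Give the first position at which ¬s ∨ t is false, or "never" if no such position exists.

Check ¬s ∨ t at each position in order: 0 ✓, 1 ✓.
At position 2 the labels are {q, s}, so ¬s ∨ t is false there. This is the first violation.

2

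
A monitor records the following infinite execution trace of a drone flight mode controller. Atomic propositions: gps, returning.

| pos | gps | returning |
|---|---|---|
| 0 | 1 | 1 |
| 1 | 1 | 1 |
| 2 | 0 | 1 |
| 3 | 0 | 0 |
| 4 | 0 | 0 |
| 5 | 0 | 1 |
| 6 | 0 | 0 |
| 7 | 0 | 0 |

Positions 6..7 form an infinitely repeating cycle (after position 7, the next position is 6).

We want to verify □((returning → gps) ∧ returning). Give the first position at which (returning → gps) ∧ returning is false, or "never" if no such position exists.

2

Check (returning → gps) ∧ returning at each position in order: 0 ✓, 1 ✓.
At position 2 the labels are {returning}, so (returning → gps) ∧ returning is false there. This is the first violation.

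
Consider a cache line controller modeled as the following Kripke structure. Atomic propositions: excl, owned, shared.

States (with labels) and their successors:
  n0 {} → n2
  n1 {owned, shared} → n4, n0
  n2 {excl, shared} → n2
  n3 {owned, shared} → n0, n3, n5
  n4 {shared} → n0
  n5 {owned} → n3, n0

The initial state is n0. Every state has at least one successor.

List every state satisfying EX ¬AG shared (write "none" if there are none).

{n1, n3, n4, n5}

States satisfying ¬AG shared: {n0, n1, n3, n4, n5}.
States satisfying EX ¬AG shared: {n1, n3, n4, n5}.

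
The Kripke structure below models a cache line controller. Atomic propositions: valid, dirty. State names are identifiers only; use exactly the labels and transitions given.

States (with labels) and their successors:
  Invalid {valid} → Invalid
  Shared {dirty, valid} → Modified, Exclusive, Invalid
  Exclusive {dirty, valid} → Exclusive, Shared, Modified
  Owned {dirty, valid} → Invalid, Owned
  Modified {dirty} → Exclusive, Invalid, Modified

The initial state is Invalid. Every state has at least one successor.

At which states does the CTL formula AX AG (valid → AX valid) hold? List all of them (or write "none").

States satisfying AG (valid → AX valid): {Invalid, Owned}.
States satisfying AX AG (valid → AX valid): {Invalid, Owned}.

{Invalid, Owned}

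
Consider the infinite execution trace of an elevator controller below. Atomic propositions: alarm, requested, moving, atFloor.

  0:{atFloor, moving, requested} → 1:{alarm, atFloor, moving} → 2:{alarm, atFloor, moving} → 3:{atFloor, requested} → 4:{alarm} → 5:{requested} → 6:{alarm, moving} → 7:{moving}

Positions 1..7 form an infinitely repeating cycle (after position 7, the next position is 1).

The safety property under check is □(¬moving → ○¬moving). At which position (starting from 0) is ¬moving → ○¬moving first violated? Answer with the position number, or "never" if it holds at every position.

Check ¬moving → ○¬moving at each position in order: 0 ✓, 1 ✓, 2 ✓, 3 ✓, 4 ✓.
At position 5 the labels are {requested} and the next position 6 has {alarm, moving}, so ¬moving → ○¬moving is false there. This is the first violation.

5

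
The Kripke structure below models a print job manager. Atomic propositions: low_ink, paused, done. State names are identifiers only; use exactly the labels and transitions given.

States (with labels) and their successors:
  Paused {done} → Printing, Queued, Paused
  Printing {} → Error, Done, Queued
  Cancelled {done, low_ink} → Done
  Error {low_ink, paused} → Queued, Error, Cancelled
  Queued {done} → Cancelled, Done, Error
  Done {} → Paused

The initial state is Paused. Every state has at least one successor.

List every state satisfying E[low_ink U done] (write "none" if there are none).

States satisfying low_ink: {Cancelled, Error}.
States satisfying done: {Paused, Cancelled, Queued}.
States satisfying E[low_ink U done]: {Paused, Cancelled, Error, Queued}.

{Paused, Cancelled, Error, Queued}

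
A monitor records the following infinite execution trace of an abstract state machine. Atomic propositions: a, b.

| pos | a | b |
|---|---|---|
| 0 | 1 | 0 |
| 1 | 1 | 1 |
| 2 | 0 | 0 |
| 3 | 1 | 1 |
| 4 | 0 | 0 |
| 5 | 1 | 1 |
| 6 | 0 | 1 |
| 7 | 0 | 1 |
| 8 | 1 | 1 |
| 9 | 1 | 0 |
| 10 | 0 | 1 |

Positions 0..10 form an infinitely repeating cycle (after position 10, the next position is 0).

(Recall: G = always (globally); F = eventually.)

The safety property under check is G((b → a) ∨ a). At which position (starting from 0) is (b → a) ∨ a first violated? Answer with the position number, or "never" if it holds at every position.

Check (b → a) ∨ a at each position in order: 0 ✓, 1 ✓, 2 ✓, 3 ✓, 4 ✓, 5 ✓.
At position 6 the labels are {b}, so (b → a) ∨ a is false there. This is the first violation.

6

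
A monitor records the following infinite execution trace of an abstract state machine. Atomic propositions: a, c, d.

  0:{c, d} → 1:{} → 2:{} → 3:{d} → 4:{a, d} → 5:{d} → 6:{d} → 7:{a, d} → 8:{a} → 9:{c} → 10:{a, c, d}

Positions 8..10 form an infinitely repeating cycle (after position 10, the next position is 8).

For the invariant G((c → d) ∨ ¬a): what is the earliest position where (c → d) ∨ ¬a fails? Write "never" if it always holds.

never

(c → d) ∨ ¬a holds at every position 0..10, and those are all the positions the trace ever visits, so the invariant G((c → d) ∨ ¬a) is never violated.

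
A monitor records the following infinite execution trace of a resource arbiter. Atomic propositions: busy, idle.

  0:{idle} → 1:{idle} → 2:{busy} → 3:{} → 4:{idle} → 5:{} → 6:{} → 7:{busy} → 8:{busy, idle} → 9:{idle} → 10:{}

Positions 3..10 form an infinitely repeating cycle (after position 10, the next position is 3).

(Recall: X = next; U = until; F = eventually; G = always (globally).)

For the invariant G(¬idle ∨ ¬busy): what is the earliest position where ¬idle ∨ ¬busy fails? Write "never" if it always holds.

Check ¬idle ∨ ¬busy at each position in order: 0 ✓, 1 ✓, 2 ✓, 3 ✓, 4 ✓, 5 ✓, 6 ✓, 7 ✓.
At position 8 the labels are {busy, idle}, so ¬idle ∨ ¬busy is false there. This is the first violation.

8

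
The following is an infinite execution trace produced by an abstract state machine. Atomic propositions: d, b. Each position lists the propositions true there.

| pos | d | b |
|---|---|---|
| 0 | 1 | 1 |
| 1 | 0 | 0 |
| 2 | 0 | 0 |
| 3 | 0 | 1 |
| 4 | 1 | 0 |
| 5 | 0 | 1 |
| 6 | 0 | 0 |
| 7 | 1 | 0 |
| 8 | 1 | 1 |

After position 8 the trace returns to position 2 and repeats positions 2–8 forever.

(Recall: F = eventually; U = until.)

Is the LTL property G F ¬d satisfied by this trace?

Yes

F ¬d holds at every position 0..8, and those are all positions ever visited, so G F ¬d holds.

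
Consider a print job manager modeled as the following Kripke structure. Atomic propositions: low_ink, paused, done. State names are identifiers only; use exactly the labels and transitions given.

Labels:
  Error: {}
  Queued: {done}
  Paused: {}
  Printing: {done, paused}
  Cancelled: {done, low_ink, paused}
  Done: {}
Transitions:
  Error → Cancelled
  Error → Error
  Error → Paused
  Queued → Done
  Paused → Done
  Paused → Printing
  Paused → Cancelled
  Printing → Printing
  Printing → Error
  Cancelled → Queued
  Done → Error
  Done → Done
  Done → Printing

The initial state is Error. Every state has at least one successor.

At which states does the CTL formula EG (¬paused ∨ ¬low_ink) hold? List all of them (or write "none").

{Error, Queued, Paused, Printing, Done}

States satisfying ¬paused ∨ ¬low_ink: {Error, Queued, Paused, Printing, Done}.
States satisfying EG (¬paused ∨ ¬low_ink): {Error, Queued, Paused, Printing, Done}.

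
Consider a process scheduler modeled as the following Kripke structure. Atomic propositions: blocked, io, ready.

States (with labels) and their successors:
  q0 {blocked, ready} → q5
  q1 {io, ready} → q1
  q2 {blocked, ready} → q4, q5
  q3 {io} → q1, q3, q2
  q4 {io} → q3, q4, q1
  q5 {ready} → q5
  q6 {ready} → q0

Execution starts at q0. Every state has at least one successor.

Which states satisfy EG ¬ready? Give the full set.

States satisfying ¬ready: {q3, q4}.
States satisfying EG ¬ready: {q3, q4}.

{q3, q4}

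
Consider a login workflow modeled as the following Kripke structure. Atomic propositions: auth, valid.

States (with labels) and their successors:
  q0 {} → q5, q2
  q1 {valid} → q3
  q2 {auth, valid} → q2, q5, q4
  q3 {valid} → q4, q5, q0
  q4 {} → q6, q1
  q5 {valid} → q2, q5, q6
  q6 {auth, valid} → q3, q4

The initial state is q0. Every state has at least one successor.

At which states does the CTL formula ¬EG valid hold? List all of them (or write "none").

States satisfying valid: {q1, q2, q3, q5, q6}.
States satisfying EG valid: {q1, q2, q3, q5, q6}.
States satisfying ¬EG valid: {q0, q4}.

{q0, q4}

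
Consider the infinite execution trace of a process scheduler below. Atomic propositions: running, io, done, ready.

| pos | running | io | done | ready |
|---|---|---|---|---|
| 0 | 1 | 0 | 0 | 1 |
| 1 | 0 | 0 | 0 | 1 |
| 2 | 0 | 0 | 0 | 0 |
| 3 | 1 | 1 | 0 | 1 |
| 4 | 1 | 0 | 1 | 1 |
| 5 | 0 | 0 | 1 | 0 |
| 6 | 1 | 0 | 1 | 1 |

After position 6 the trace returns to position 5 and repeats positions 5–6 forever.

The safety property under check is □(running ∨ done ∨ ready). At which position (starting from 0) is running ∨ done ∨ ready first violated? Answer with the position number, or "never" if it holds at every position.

Check running ∨ done ∨ ready at each position in order: 0 ✓, 1 ✓.
At position 2 the labels are {}, so running ∨ done ∨ ready is false there. This is the first violation.

2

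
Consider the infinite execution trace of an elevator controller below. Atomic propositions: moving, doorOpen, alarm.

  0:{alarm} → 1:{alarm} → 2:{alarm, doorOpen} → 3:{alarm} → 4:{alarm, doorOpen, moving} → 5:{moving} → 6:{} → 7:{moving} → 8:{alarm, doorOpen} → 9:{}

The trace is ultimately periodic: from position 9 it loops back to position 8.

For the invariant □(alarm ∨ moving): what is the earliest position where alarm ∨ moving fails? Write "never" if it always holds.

Check alarm ∨ moving at each position in order: 0 ✓, 1 ✓, 2 ✓, 3 ✓, 4 ✓, 5 ✓.
At position 6 the labels are {}, so alarm ∨ moving is false there. This is the first violation.

6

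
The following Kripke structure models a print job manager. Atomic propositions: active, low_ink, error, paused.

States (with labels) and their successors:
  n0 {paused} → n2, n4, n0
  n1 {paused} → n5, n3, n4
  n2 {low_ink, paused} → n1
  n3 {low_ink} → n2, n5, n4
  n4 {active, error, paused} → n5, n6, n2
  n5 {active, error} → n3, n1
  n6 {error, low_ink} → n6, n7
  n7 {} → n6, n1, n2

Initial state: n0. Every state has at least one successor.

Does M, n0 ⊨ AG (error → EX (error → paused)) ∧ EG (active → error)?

Holds

States satisfying error → EX (error → paused): {n0, n1, n2, n3, n4, n5, n6, n7}.
States satisfying AG (error → EX (error → paused)): {n0, n1, n2, n3, n4, n5, n6, n7}.
States satisfying active → error: {n0, n1, n2, n3, n4, n5, n6, n7}.
States satisfying EG (active → error): {n0, n1, n2, n3, n4, n5, n6, n7}.
States satisfying AG (error → EX (error → paused)) ∧ EG (active → error): {n0, n1, n2, n3, n4, n5, n6, n7}.
n0 ∈ Sat(AG (error → EX (error → paused)) ∧ EG (active → error)).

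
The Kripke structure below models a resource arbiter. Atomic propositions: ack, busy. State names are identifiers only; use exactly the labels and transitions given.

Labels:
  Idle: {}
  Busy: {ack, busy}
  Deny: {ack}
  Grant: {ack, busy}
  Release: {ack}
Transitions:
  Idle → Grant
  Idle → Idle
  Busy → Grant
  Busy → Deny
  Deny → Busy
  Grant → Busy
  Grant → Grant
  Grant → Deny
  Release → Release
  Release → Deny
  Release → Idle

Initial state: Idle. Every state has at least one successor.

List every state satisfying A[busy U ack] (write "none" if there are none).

States satisfying busy: {Busy, Grant}.
States satisfying ack: {Busy, Deny, Grant, Release}.
States satisfying A[busy U ack]: {Busy, Deny, Grant, Release}.

{Busy, Deny, Grant, Release}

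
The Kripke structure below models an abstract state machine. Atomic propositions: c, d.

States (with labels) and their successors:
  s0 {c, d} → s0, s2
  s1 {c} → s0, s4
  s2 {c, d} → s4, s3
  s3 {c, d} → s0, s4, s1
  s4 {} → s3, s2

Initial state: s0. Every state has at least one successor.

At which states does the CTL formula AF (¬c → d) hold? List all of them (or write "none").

States satisfying ¬c → d: {s0, s1, s2, s3}.
States satisfying AF (¬c → d): {s0, s1, s2, s3, s4}.

{s0, s1, s2, s3, s4}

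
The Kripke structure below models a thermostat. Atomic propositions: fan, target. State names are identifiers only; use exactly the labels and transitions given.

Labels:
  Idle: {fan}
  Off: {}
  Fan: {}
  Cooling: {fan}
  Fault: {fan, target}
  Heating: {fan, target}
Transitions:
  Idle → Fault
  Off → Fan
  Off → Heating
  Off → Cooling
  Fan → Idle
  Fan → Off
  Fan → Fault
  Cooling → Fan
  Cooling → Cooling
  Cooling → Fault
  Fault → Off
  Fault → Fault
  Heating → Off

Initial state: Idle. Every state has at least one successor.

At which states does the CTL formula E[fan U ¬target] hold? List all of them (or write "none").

States satisfying fan: {Idle, Cooling, Fault, Heating}.
States satisfying ¬target: {Idle, Off, Fan, Cooling}.
States satisfying E[fan U ¬target]: {Idle, Off, Fan, Cooling, Fault, Heating}.

{Idle, Off, Fan, Cooling, Fault, Heating}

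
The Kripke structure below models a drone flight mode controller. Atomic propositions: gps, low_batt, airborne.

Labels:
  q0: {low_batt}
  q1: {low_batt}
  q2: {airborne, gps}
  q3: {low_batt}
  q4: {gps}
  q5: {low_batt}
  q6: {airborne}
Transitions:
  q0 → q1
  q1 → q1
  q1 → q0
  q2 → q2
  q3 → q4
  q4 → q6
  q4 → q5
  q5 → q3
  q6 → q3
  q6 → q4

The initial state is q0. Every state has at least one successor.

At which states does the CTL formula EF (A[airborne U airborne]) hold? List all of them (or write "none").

States satisfying A[airborne U airborne]: {q2, q6}.
States satisfying EF (A[airborne U airborne]): {q2, q3, q4, q5, q6}.

{q2, q3, q4, q5, q6}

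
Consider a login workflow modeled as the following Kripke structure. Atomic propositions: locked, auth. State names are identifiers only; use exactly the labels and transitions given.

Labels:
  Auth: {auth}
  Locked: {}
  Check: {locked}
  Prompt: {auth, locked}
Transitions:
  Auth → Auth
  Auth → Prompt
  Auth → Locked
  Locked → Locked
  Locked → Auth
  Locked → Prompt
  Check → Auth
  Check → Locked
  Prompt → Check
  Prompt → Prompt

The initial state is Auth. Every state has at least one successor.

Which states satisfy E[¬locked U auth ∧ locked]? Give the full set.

States satisfying ¬locked: {Auth, Locked}.
States satisfying auth ∧ locked: {Prompt}.
States satisfying E[¬locked U auth ∧ locked]: {Auth, Locked, Prompt}.

{Auth, Locked, Prompt}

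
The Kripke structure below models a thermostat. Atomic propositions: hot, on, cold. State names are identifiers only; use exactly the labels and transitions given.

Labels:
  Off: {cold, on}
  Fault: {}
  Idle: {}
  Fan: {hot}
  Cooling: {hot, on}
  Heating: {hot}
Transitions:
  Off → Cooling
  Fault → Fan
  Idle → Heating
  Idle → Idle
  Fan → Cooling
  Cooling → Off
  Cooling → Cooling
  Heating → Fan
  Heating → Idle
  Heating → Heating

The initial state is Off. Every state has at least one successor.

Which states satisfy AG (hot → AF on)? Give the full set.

States satisfying hot → AF on: {Off, Fault, Idle, Fan, Cooling}.
States satisfying AG (hot → AF on): {Off, Fault, Fan, Cooling}.

{Off, Fault, Fan, Cooling}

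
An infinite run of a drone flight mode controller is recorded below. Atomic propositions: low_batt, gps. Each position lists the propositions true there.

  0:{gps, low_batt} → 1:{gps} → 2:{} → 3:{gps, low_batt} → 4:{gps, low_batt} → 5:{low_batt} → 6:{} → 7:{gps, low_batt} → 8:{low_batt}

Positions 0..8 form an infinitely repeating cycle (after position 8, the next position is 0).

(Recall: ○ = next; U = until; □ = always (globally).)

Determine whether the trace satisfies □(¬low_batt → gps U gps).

¬low_batt → gps U gps must hold at every position from 0 onward. It fails at position 2, so □(¬low_batt → gps U gps) is false.
Positions where ¬low_batt holds: 1, 2, 6.
Check gps U gps at each: 1→ok, 2→fails, 6→fails.

Violated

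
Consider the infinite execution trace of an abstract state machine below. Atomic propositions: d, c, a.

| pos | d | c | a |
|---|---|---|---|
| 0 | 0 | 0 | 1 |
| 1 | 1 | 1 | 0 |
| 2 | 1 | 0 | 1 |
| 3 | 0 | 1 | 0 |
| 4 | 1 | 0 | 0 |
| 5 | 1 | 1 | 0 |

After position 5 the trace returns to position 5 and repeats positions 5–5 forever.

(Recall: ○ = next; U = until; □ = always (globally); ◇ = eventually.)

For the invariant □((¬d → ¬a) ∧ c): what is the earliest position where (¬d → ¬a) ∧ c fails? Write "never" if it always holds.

At position 0 the labels are {a}, so (¬d → ¬a) ∧ c is false there. This is the first violation.

0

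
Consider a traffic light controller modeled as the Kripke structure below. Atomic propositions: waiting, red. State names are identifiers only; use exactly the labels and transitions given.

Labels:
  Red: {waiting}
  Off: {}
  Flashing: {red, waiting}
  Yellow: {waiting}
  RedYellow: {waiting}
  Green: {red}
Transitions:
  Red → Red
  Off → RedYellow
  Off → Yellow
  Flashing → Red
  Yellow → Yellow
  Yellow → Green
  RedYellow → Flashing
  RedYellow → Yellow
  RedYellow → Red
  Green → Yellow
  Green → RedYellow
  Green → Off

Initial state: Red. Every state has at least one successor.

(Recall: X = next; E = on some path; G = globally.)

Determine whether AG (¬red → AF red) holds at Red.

Does not hold

States satisfying ¬red → AF red: {Flashing, Green}.
States satisfying AG (¬red → AF red): ∅.
Red is reachable from Red and violates ¬red → AF red, so AG fails at Red.
Red ∉ Sat(AG (¬red → AF red)).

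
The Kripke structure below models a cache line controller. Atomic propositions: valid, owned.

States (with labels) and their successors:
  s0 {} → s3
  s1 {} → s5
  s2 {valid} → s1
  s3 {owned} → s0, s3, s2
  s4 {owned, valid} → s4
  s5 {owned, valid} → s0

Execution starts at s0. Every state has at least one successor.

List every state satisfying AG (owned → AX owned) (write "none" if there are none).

{s4}

States satisfying owned → AX owned: {s0, s1, s2, s4}.
States satisfying AG (owned → AX owned): {s4}.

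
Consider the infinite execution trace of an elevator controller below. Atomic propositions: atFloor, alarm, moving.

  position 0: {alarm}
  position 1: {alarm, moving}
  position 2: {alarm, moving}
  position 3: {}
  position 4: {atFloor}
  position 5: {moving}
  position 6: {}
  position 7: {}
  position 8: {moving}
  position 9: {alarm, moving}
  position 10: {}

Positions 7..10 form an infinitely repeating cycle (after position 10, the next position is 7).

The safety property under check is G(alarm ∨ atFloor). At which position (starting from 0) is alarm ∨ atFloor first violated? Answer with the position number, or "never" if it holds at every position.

Check alarm ∨ atFloor at each position in order: 0 ✓, 1 ✓, 2 ✓.
At position 3 the labels are {}, so alarm ∨ atFloor is false there. This is the first violation.

3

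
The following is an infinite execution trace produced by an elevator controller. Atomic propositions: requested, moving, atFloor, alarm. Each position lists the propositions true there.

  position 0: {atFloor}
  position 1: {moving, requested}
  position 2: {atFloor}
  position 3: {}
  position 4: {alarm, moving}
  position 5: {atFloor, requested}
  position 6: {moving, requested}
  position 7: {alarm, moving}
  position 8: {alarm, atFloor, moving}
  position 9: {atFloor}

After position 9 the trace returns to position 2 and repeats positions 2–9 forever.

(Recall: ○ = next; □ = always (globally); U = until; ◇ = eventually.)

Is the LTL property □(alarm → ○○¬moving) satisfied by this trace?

alarm → ○○¬moving must hold at every position from 0 onward. It fails at position 4, so □(alarm → ○○¬moving) is false.
Positions where alarm holds: 4, 7, 8.
Check ○○¬moving at each: 4→fails, 7→ok, 8→ok.

Does not hold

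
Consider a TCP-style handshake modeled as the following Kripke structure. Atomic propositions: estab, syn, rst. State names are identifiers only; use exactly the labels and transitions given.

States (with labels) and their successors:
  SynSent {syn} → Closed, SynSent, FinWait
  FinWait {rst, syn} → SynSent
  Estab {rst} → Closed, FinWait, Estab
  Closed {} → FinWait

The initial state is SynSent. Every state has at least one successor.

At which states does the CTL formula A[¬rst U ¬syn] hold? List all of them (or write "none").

States satisfying ¬rst: {SynSent, Closed}.
States satisfying ¬syn: {Estab, Closed}.
States satisfying A[¬rst U ¬syn]: {Estab, Closed}.

{Estab, Closed}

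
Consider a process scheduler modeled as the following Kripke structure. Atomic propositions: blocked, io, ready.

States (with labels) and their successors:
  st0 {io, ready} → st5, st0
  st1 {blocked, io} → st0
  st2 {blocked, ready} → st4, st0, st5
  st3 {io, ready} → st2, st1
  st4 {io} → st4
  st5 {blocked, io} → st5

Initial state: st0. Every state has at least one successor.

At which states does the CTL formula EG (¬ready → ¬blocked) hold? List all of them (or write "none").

{st0, st2, st3, st4}

States satisfying ¬ready → ¬blocked: {st0, st2, st3, st4}.
States satisfying EG (¬ready → ¬blocked): {st0, st2, st3, st4}.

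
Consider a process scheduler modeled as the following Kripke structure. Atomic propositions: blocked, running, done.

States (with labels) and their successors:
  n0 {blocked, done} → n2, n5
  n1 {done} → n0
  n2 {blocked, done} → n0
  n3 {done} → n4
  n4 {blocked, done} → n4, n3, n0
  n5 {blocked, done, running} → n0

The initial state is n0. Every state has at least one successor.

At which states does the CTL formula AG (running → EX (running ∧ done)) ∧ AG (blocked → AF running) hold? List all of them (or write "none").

States satisfying running → EX (running ∧ done): {n0, n1, n2, n3, n4}.
States satisfying AG (running → EX (running ∧ done)): ∅.
States satisfying blocked → AF running: {n1, n3, n5}.
States satisfying AG (blocked → AF running): ∅.
States satisfying AG (running → EX (running ∧ done)) ∧ AG (blocked → AF running): ∅.

none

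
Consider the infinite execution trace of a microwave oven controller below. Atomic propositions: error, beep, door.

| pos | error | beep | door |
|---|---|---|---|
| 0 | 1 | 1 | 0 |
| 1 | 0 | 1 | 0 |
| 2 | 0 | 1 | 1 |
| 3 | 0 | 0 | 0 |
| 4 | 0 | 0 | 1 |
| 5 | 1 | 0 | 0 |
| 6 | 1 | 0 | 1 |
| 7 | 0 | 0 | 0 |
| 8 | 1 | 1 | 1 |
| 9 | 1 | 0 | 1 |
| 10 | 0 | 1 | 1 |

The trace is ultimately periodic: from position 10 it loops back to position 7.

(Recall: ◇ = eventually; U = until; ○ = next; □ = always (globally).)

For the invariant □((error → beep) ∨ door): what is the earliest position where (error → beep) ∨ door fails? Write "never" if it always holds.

Check (error → beep) ∨ door at each position in order: 0 ✓, 1 ✓, 2 ✓, 3 ✓, 4 ✓.
At position 5 the labels are {error}, so (error → beep) ∨ door is false there. This is the first violation.

5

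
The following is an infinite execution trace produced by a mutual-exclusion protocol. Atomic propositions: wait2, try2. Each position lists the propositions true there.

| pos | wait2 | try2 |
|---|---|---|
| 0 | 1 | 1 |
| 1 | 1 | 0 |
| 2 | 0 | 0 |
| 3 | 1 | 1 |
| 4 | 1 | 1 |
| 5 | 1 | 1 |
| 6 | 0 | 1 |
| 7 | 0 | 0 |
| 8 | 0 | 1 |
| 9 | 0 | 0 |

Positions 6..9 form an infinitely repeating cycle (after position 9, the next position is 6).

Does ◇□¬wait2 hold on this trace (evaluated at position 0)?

□¬wait2 holds at position 6, which is reachable from 0, so ◇□¬wait2 holds.

Holds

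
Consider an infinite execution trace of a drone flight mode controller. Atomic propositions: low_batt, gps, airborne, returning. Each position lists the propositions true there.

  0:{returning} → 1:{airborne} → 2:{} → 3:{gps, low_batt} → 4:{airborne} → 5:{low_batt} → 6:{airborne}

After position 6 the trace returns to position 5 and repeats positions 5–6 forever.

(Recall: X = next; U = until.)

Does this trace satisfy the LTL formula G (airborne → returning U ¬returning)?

Yes

airborne → returning U ¬returning holds at every position 0..6, and those are all positions ever visited, so G (airborne → returning U ¬returning) holds.
Positions where airborne holds: 1, 4, 6.
Check returning U ¬returning at each: 1→ok, 4→ok, 6→ok.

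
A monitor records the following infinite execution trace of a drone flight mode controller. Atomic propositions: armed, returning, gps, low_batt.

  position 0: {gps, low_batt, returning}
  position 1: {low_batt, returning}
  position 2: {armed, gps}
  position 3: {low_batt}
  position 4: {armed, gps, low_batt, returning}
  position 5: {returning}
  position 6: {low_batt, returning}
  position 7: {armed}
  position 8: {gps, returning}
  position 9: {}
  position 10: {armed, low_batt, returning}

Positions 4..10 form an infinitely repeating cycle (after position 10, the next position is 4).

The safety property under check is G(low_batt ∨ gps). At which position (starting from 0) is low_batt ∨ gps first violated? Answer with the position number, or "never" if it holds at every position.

Check low_batt ∨ gps at each position in order: 0 ✓, 1 ✓, 2 ✓, 3 ✓, 4 ✓.
At position 5 the labels are {returning}, so low_batt ∨ gps is false there. This is the first violation.

5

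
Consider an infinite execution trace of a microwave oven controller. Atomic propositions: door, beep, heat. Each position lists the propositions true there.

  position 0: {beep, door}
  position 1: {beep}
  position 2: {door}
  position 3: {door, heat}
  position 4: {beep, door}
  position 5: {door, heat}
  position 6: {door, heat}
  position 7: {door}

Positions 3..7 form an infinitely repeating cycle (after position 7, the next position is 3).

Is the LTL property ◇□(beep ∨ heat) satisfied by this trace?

□(beep ∨ heat) is false at every position 0..7, so it never becomes true and ◇□(beep ∨ heat) fails.

No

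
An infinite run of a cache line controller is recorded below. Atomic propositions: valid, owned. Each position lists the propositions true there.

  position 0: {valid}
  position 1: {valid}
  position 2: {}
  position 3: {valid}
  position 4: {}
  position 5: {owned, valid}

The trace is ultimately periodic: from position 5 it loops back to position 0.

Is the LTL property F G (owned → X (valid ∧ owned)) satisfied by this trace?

Violated

G (owned → X (valid ∧ owned)) is false at every position 0..5, so it never becomes true and F G (owned → X (valid ∧ owned)) fails.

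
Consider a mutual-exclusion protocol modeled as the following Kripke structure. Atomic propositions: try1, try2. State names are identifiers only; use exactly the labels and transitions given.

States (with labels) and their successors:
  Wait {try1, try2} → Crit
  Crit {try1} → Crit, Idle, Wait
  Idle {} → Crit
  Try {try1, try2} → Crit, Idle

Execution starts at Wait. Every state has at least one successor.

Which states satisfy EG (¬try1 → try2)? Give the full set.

States satisfying ¬try1 → try2: {Wait, Crit, Try}.
States satisfying EG (¬try1 → try2): {Wait, Crit, Try}.

{Wait, Crit, Try}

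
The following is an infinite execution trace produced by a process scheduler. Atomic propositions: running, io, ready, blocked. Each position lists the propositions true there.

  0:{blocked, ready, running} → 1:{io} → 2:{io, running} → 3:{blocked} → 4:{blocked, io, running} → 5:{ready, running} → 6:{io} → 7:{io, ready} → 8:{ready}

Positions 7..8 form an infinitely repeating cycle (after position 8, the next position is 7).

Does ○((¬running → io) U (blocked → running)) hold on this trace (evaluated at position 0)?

The position after 0 is 1; (¬running → io) U (blocked → running) is true there.

Holds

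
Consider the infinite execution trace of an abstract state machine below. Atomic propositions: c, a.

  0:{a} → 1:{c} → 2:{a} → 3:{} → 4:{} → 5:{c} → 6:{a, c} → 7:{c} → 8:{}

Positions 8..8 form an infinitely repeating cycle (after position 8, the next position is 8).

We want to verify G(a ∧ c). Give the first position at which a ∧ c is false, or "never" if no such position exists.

0

At position 0 the labels are {a}, so a ∧ c is false there. This is the first violation.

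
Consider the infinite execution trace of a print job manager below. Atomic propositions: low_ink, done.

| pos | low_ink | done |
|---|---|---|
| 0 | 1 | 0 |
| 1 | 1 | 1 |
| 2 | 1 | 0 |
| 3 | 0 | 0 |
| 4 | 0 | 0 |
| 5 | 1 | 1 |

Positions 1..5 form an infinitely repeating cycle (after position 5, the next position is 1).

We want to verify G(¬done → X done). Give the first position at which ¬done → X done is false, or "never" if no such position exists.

Check ¬done → X done at each position in order: 0 ✓, 1 ✓.
At position 2 the labels are {low_ink} and the next position 3 has {}, so ¬done → X done is false there. This is the first violation.

2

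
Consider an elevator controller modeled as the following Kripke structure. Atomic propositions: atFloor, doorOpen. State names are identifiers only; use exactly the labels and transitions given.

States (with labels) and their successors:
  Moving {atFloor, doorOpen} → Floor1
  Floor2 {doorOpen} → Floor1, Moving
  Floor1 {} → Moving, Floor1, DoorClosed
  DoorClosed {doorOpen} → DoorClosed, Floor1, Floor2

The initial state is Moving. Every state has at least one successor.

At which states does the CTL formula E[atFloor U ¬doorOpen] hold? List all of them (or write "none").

{Moving, Floor1}

States satisfying atFloor: {Moving}.
States satisfying ¬doorOpen: {Floor1}.
States satisfying E[atFloor U ¬doorOpen]: {Moving, Floor1}.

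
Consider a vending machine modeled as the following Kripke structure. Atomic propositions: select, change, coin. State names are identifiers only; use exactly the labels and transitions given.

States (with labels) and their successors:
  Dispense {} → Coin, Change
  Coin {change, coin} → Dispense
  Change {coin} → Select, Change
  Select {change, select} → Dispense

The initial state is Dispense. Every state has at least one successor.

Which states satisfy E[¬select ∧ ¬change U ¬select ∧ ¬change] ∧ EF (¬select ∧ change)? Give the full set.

{Dispense, Change}

States satisfying ¬select ∧ ¬change: {Dispense, Change}.
States satisfying E[¬select ∧ ¬change U ¬select ∧ ¬change]: {Dispense, Change}.
States satisfying ¬select ∧ change: {Coin}.
States satisfying EF (¬select ∧ change): {Dispense, Coin, Change, Select}.
States satisfying E[¬select ∧ ¬change U ¬select ∧ ¬change] ∧ EF (¬select ∧ change): {Dispense, Change}.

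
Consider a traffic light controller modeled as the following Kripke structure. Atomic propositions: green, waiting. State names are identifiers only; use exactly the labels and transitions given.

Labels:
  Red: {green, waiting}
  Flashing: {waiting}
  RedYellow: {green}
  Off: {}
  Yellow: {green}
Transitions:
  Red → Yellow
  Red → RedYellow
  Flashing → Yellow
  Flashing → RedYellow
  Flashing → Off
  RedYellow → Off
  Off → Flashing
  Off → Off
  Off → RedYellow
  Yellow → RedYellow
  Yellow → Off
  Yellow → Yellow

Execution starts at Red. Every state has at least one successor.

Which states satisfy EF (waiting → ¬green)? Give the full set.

States satisfying waiting → ¬green: {Flashing, RedYellow, Off, Yellow}.
States satisfying EF (waiting → ¬green): {Red, Flashing, RedYellow, Off, Yellow}.

{Red, Flashing, RedYellow, Off, Yellow}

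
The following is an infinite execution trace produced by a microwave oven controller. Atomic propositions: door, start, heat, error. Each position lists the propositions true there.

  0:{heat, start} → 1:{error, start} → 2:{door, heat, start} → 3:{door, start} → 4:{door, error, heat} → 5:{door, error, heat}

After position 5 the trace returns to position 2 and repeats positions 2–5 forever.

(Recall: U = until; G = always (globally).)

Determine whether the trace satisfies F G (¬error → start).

G (¬error → start) holds at position 0, which is reachable from 0, so F G (¬error → start) holds.

Satisfied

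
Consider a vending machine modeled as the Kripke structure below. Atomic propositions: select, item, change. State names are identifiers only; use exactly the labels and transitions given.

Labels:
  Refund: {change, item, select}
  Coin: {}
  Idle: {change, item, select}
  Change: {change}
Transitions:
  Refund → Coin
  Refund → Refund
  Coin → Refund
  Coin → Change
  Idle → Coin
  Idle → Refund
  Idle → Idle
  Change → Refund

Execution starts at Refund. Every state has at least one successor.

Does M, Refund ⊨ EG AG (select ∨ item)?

States satisfying AG (select ∨ item): ∅.
States satisfying EG AG (select ∨ item): ∅.
No suitable path/successor from Refund witnesses the formula.
Refund ∉ Sat(EG AG (select ∨ item)).

Does not hold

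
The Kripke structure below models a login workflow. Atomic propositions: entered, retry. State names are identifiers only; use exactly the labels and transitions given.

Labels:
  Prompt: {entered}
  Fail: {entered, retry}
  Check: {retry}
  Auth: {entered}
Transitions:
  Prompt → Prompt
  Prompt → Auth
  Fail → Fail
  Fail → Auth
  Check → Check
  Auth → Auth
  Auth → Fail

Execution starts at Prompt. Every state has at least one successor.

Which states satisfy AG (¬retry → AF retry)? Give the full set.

{Check}

States satisfying ¬retry → AF retry: {Fail, Check}.
States satisfying AG (¬retry → AF retry): {Check}.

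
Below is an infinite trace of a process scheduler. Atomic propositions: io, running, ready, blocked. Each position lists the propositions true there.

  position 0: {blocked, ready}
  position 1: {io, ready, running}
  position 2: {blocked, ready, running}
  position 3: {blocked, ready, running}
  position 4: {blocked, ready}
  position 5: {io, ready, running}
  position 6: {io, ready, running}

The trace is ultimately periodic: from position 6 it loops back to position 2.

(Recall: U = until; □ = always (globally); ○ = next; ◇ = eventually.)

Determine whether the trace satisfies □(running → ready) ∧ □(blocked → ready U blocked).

running → ready holds at every position 0..6, and those are all positions ever visited, so □(running → ready) holds.
Positions where running holds: 1, 2, 3, 5, 6.
Check ready at each: 1→ok, 2→ok, 3→ok, 5→ok, 6→ok.
blocked → ready U blocked holds at every position 0..6, and those are all positions ever visited, so □(blocked → ready U blocked) holds.
Positions where blocked holds: 0, 2, 3, 4.
Check ready U blocked at each: 0→ok, 2→ok, 3→ok, 4→ok.
At position 0: □(running → ready) is true; □(blocked → ready U blocked) is true; so □(running → ready) ∧ □(blocked → ready U blocked) is true.

Yes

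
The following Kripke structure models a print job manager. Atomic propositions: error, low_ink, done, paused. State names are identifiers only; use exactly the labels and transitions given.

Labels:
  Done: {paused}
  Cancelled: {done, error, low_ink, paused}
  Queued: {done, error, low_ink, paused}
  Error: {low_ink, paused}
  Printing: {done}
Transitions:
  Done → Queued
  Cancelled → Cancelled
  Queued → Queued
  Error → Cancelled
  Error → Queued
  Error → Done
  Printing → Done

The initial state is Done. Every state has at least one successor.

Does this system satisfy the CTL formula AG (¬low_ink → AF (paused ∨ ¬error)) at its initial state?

Holds

States satisfying ¬low_ink → AF (paused ∨ ¬error): {Done, Cancelled, Queued, Error, Printing}.
States satisfying AG (¬low_ink → AF (paused ∨ ¬error)): {Done, Cancelled, Queued, Error, Printing}.
Every state reachable from Done satisfies ¬low_ink → AF (paused ∨ ¬error).
Done ∈ Sat(AG (¬low_ink → AF (paused ∨ ¬error))).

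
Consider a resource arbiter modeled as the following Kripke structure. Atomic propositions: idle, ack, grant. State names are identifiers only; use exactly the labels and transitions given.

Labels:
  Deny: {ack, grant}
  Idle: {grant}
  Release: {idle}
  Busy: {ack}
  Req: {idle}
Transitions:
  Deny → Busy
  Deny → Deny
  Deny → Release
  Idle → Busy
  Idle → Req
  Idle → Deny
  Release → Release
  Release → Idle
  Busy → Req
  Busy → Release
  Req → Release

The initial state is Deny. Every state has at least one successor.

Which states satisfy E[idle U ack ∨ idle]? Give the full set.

{Deny, Release, Busy, Req}

States satisfying idle: {Release, Req}.
States satisfying ack ∨ idle: {Deny, Release, Busy, Req}.
States satisfying E[idle U ack ∨ idle]: {Deny, Release, Busy, Req}.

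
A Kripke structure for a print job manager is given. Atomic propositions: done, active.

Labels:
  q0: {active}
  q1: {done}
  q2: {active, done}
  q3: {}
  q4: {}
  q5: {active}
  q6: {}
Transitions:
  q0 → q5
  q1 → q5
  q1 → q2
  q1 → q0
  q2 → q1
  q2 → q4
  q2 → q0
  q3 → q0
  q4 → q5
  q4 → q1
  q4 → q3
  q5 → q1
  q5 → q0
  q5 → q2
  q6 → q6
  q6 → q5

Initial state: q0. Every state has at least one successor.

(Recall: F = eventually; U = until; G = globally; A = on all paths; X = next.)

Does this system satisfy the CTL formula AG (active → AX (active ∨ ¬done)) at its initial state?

Violated

States satisfying active → AX (active ∨ ¬done): {q0, q1, q3, q4, q6}.
States satisfying AG (active → AX (active ∨ ¬done)): ∅.
q2 is reachable from q0 and violates active → AX (active ∨ ¬done), so AG fails at q0.
q0 ∉ Sat(AG (active → AX (active ∨ ¬done))).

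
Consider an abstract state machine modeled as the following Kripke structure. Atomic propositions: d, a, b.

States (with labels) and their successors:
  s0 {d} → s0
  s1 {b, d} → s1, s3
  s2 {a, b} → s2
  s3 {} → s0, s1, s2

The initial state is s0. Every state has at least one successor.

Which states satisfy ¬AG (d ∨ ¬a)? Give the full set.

{s1, s2, s3}

States satisfying d ∨ ¬a: {s0, s1, s3}.
States satisfying AG (d ∨ ¬a): {s0}.
States satisfying ¬AG (d ∨ ¬a): {s1, s2, s3}.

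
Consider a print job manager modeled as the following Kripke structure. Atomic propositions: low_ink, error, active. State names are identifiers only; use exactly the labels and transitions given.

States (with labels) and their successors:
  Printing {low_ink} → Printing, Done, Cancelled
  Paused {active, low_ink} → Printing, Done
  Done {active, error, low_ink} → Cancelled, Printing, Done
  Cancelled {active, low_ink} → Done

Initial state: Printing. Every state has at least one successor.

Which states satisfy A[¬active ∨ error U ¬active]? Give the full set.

{Printing}

States satisfying ¬active ∨ error: {Printing, Done}.
States satisfying ¬active: {Printing}.
States satisfying A[¬active ∨ error U ¬active]: {Printing}.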